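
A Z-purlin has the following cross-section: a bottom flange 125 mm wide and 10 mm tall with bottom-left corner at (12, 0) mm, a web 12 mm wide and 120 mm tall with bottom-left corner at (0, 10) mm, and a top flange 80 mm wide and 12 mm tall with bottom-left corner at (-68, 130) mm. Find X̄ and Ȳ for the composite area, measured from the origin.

bottom flange: A = 125 × 10 = 1250.00, centroid at (74.50, 5.00).
web: A = 12 × 120 = 1440.00, centroid at (6.00, 70.00).
top flange: A = 80 × 12 = 960.00, centroid at (-28.00, 136.00).
ΣA = 3650.00 mm²
ΣAX̄ = (1250.00)(74.50) + (1440.00)(6.00) + (960.00)(-28.00) = 74885.00 mm³
ΣAȲ = (1250.00)(5.00) + (1440.00)(70.00) + (960.00)(136.00) = 237610.00 mm³
X̄ = 74885.00 / 3650.00 = 20.52 mm
Ȳ = 237610.00 / 3650.00 = 65.10 mm

X̄ = 20.52 mm, Ȳ = 65.10 mm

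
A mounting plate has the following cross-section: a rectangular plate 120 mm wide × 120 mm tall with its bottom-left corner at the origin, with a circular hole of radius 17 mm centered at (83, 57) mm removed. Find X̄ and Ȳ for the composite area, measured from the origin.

Part | A | x̄ᵢ | ȳᵢ | A·x̄ᵢ | A·ȳᵢ
plate | 14400.00 | 60.00 | 60.00 | 864000.00 | 864000.00
hole | -907.92 | 83.00 | 57.00 | -75357.38 | -51751.46
Σ | 13492.08 |  |  | 788642.62 | 812248.54
X̄ = 788642.62 / 13492.08 = 58.45 mm
Ȳ = 812248.54 / 13492.08 = 60.20 mm

X̄ = 58.45 mm, Ȳ = 60.20 mm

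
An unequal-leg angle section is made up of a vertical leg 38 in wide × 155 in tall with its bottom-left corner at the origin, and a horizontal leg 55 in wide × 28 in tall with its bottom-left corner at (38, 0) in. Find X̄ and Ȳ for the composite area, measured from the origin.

vertical leg: A = 38 × 155 = 5890.00, centroid at (19.00, 77.50).
horizontal leg: A = 55 × 28 = 1540.00, centroid at (65.50, 14.00).
ΣA = 7430.00 in², ΣAX̄ = 212780.00 in³, ΣAȲ = 478035.00 in³.
X̄ = 212780.00/7430.00 = 28.64 in; Ȳ = 478035.00/7430.00 = 64.34 in.

X̄ = 28.64 in, Ȳ = 64.34 in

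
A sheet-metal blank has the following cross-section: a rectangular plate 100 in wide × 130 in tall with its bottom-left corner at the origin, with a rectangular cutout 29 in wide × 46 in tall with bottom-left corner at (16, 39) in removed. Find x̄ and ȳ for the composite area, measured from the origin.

x̄ = 52.23 in, ȳ = 65.34 in

plate: A = 100 × 130 = 13000.00, centroid at (50.00, 65.00).
hole: A = −(29 × 46) = -1334.00, centroid at (30.50, 62.00).
ΣA = 11666.00 in², ΣAx̄ = 609313.00 in³, ΣAȳ = 762292.00 in³.
x̄ = 609313.00/11666.00 = 52.23 in; ȳ = 762292.00/11666.00 = 65.34 in.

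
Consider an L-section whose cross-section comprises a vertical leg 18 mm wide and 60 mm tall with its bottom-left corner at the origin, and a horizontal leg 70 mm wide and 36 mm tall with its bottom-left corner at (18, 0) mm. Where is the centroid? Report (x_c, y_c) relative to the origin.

x_c = 39.80 mm, y_c = 21.60 mm

vertical leg: A = 18 × 60 = 1080.00, centroid at (9.00, 30.00).
horizontal leg: A = 70 × 36 = 2520.00, centroid at (53.00, 18.00).
ΣA = 3600.00 mm²
ΣAx_c = (1080.00)(9.00) + (2520.00)(53.00) = 143280.00 mm³
ΣAy_c = (1080.00)(30.00) + (2520.00)(18.00) = 77760.00 mm³
x_c = 143280.00 / 3600.00 = 39.80 mm
y_c = 77760.00 / 3600.00 = 21.60 mm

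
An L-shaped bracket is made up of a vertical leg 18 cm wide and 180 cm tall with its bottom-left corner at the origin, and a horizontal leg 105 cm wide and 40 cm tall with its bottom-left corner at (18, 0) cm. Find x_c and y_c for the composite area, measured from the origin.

vertical leg: A = 18 × 180 = 3240.00, centroid at (9.00, 90.00).
horizontal leg: A = 105 × 40 = 4200.00, centroid at (70.50, 20.00).
ΣA = 7440.00 cm², ΣAx_c = 325260.00 cm³, ΣAy_c = 375600.00 cm³.
x_c = 325260.00/7440.00 = 43.72 cm; y_c = 375600.00/7440.00 = 50.48 cm.

x_c = 43.72 cm, y_c = 50.48 cm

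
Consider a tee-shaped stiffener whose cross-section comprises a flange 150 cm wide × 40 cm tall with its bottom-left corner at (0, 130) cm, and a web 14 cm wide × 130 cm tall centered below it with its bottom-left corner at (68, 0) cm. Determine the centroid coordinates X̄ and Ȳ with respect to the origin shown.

web: A = 14 × 130 = 1820.00, centroid at (75.00, 65.00).
flange: A = 150 × 40 = 6000.00, centroid at (75.00, 150.00).
ΣA = 7820.00 cm²
ΣAX̄ = (1820.00)(75.00) + (6000.00)(75.00) = 586500.00 cm³
ΣAȲ = (1820.00)(65.00) + (6000.00)(150.00) = 1018300.00 cm³
X̄ = 586500.00 / 7820.00 = 75.00 cm
Ȳ = 1018300.00 / 7820.00 = 130.22 cm

X̄ = 75.00 cm, Ȳ = 130.22 cm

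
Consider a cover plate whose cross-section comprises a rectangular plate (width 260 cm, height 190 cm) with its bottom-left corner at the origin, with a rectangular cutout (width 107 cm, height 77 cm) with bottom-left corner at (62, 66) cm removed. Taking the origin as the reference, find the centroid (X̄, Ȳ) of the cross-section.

plate: A = 260 × 190 = 49400.00, centroid at (130.00, 95.00).
hole: A = −(107 × 77) = -8239.00, centroid at (115.50, 104.50).
ΣA = 41161.00 cm², ΣAX̄ = 5470395.50 cm³, ΣAȲ = 3832024.50 cm³.
X̄ = 5470395.50/41161.00 = 132.90 cm; Ȳ = 3832024.50/41161.00 = 93.10 cm.

X̄ = 132.90 cm, Ȳ = 93.10 cm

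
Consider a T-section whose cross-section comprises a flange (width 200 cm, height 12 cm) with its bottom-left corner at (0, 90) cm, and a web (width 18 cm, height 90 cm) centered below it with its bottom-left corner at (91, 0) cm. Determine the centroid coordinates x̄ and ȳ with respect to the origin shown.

x̄ = 100.00 cm, ȳ = 75.45 cm

web: A = 18 × 90 = 1620.00, centroid at (100.00, 45.00).
flange: A = 200 × 12 = 2400.00, centroid at (100.00, 96.00).
ΣA = 4020.00 cm², ΣAx̄ = 402000.00 cm³, ΣAȳ = 303300.00 cm³.
x̄ = 402000.00/4020.00 = 100.00 cm; ȳ = 303300.00/4020.00 = 75.45 cm.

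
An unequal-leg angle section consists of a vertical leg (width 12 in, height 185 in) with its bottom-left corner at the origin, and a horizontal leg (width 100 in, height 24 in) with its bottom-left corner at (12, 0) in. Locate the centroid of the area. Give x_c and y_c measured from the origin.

vertical leg: A = 12 × 185 = 2220.00, centroid at (6.00, 92.50).
horizontal leg: A = 100 × 24 = 2400.00, centroid at (62.00, 12.00).
ΣA = 4620.00 in²
ΣAx_c = (2220.00)(6.00) + (2400.00)(62.00) = 162120.00 in³
ΣAy_c = (2220.00)(92.50) + (2400.00)(12.00) = 234150.00 in³
x_c = 162120.00 / 4620.00 = 35.09 in
y_c = 234150.00 / 4620.00 = 50.68 in

x_c = 35.09 in, y_c = 50.68 in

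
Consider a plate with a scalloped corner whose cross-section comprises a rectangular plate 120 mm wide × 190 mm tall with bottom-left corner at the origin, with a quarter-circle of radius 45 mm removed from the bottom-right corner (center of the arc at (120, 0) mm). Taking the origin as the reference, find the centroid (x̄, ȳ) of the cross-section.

x̄ = 56.93 mm, ȳ = 100.69 mm

Part | A | x̄ᵢ | ȳᵢ | A·x̄ᵢ | A·ȳᵢ
plate | 22800.00 | 60.00 | 95.00 | 1368000.00 | 2166000.00
removed quarter-circle | -1590.43 | 100.90 | 19.10 | -160476.75 | -30375.00
Σ | 21209.57 |  |  | 1207523.25 | 2135625.00
x̄ = 1207523.25 / 21209.57 = 56.93 mm
ȳ = 2135625.00 / 21209.57 = 100.69 mm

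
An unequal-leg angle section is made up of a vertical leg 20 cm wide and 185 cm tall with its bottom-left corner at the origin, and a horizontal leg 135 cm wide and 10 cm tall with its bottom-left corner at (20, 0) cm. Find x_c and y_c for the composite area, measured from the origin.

Part | A | x̄ᵢ | ȳᵢ | A·x̄ᵢ | A·ȳᵢ
vertical leg | 3700.00 | 10.00 | 92.50 | 37000.00 | 342250.00
horizontal leg | 1350.00 | 87.50 | 5.00 | 118125.00 | 6750.00
Σ | 5050.00 |  |  | 155125.00 | 349000.00
x_c = 155125.00 / 5050.00 = 30.72 cm
y_c = 349000.00 / 5050.00 = 69.11 cm

x_c = 30.72 cm, y_c = 69.11 cm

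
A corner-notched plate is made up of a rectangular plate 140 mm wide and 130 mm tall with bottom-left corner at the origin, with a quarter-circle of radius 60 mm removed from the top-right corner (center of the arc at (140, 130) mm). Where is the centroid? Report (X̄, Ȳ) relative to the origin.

X̄ = 61.81 mm, Ȳ = 57.73 mm

Part | A | x̄ᵢ | ȳᵢ | A·x̄ᵢ | A·ȳᵢ
plate | 18200.00 | 70.00 | 65.00 | 1274000.00 | 1183000.00
removed quarter-circle | -2827.43 | 114.54 | 104.54 | -323840.67 | -295566.34
Σ | 15372.57 |  |  | 950159.33 | 887433.66
X̄ = 950159.33 / 15372.57 = 61.81 mm
Ȳ = 887433.66 / 15372.57 = 57.73 mm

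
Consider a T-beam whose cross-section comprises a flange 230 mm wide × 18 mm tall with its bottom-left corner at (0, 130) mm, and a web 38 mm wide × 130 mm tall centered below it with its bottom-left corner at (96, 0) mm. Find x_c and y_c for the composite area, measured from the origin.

x_c = 115.00 mm, y_c = 98.74 mm

web: A = 38 × 130 = 4940.00, centroid at (115.00, 65.00).
flange: A = 230 × 18 = 4140.00, centroid at (115.00, 139.00).
ΣA = 9080.00 mm²
ΣAx_c = (4940.00)(115.00) + (4140.00)(115.00) = 1044200.00 mm³
ΣAy_c = (4940.00)(65.00) + (4140.00)(139.00) = 896560.00 mm³
x_c = 1044200.00 / 9080.00 = 115.00 mm
y_c = 896560.00 / 9080.00 = 98.74 mm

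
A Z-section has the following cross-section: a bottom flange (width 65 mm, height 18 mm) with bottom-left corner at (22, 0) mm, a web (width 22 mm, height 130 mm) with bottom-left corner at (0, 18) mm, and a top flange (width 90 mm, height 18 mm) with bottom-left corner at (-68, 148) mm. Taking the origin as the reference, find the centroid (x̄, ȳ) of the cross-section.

x̄ = 10.26 mm, ȳ = 88.89 mm

bottom flange: A = 65 × 18 = 1170.00, centroid at (54.50, 9.00).
web: A = 22 × 130 = 2860.00, centroid at (11.00, 83.00).
top flange: A = 90 × 18 = 1620.00, centroid at (-23.00, 157.00).
ΣA = 5650.00 mm², ΣAx̄ = 57965.00 mm³, ΣAȳ = 502250.00 mm³.
x̄ = 57965.00/5650.00 = 10.26 mm; ȳ = 502250.00/5650.00 = 88.89 mm.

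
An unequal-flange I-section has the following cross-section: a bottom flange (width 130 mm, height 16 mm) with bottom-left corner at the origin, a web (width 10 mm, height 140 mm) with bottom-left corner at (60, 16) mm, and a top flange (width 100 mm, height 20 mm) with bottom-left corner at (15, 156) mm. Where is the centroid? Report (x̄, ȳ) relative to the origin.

x̄ = 65.00 mm, ȳ = 85.59 mm

bottom flange: A = 130 × 16 = 2080.00, centroid at (65.00, 8.00).
web: A = 10 × 140 = 1400.00, centroid at (65.00, 86.00).
top flange: A = 100 × 20 = 2000.00, centroid at (65.00, 166.00).
ΣA = 5480.00 mm², ΣAx̄ = 356200.00 mm³, ΣAȳ = 469040.00 mm³.
x̄ = 356200.00/5480.00 = 65.00 mm; ȳ = 469040.00/5480.00 = 85.59 mm.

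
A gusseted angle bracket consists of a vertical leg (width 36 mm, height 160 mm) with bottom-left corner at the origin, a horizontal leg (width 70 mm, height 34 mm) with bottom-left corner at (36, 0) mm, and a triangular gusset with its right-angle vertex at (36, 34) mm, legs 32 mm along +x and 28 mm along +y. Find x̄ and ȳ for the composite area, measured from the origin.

x̄ = 34.18 mm, ȳ = 60.63 mm

vertical leg: A = 36 × 160 = 5760.00, centroid at (18.00, 80.00).
horizontal leg: A = 70 × 34 = 2380.00, centroid at (71.00, 17.00).
gusset: A = ½·32·28 = 448.00, centroid at (46.67, 43.33).
ΣA = 8588.00 mm², ΣAx̄ = 293566.67 mm³, ΣAȳ = 520673.33 mm³.
x̄ = 293566.67/8588.00 = 34.18 mm; ȳ = 520673.33/8588.00 = 60.63 mm.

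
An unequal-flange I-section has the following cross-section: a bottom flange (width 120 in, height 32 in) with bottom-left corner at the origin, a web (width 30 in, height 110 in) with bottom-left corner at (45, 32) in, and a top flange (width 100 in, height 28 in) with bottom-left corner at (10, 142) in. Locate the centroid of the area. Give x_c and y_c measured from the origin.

bottom flange: A = 120 × 32 = 3840.00, centroid at (60.00, 16.00).
web: A = 30 × 110 = 3300.00, centroid at (60.00, 87.00).
top flange: A = 100 × 28 = 2800.00, centroid at (60.00, 156.00).
ΣA = 9940.00 in², ΣAx_c = 596400.00 in³, ΣAy_c = 785340.00 in³.
x_c = 596400.00/9940.00 = 60.00 in; y_c = 785340.00/9940.00 = 79.01 in.

x_c = 60.00 in, y_c = 79.01 in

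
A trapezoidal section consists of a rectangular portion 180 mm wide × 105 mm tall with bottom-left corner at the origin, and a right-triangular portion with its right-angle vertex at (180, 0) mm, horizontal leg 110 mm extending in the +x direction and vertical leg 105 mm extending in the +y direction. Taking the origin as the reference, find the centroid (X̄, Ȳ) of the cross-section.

rectangular portion: A = 180 × 105 = 18900.00, centroid at (90.00, 52.50).
triangular portion: A = ½·110·105 = 5775.00, centroid at (216.67, 35.00).
ΣA = 24675.00 mm², ΣAX̄ = 2952250.00 mm³, ΣAȲ = 1194375.00 mm³.
X̄ = 2952250.00/24675.00 = 119.65 mm; Ȳ = 1194375.00/24675.00 = 48.40 mm.

X̄ = 119.65 mm, Ȳ = 48.40 mm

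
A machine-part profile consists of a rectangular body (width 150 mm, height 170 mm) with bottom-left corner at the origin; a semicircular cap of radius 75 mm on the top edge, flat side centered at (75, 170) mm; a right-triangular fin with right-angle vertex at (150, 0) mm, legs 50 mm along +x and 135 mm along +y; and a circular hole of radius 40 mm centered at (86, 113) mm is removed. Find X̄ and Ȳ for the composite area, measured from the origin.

X̄ = 82.77 mm, Ȳ = 108.15 mm

rectangular body: A = 150 × 170 = 25500.00, centroid at (75.00, 85.00).
semicircular top: A = ½π·75² = 8835.73, centroid at (75.00, 201.83).
triangular fin: A = ½·50·135 = 3375.00, centroid at (166.67, 45.00).
hole: A = −π·40² = -5026.55, centroid at (86.00, 113.00).
ΣA = 32684.18 mm², ΣAX̄ = 2705396.55 mm³, ΣAȲ = 3534699.04 mm³.
X̄ = 2705396.55/32684.18 = 82.77 mm; Ȳ = 3534699.04/32684.18 = 108.15 mm.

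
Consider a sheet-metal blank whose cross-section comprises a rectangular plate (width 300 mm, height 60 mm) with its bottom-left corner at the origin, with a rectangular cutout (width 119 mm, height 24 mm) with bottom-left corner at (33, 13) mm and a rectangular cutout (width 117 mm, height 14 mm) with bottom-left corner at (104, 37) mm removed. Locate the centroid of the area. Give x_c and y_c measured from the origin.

x_c = 160.64 mm, y_c = 29.36 mm

Part | A | x̄ᵢ | ȳᵢ | A·x̄ᵢ | A·ȳᵢ
plate | 18000.00 | 150.00 | 30.00 | 2700000.00 | 540000.00
hole 1 | -2856.00 | 92.50 | 25.00 | -264180.00 | -71400.00
hole 2 | -1638.00 | 162.50 | 44.00 | -266175.00 | -72072.00
Σ | 13506.00 |  |  | 2169645.00 | 396528.00
x_c = 2169645.00 / 13506.00 = 160.64 mm
y_c = 396528.00 / 13506.00 = 29.36 mm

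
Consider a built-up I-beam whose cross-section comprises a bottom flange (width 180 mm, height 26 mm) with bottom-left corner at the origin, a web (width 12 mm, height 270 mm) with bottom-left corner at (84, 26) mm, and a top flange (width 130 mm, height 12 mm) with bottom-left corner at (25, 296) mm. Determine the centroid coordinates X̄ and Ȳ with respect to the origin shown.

bottom flange: A = 180 × 26 = 4680.00, centroid at (90.00, 13.00).
web: A = 12 × 270 = 3240.00, centroid at (90.00, 161.00).
top flange: A = 130 × 12 = 1560.00, centroid at (90.00, 302.00).
ΣA = 9480.00 mm²
ΣAX̄ = (4680.00)(90.00) + (3240.00)(90.00) + (1560.00)(90.00) = 853200.00 mm³
ΣAȲ = (4680.00)(13.00) + (3240.00)(161.00) + (1560.00)(302.00) = 1053600.00 mm³
X̄ = 853200.00 / 9480.00 = 90.00 mm
Ȳ = 1053600.00 / 9480.00 = 111.14 mm

X̄ = 90.00 mm, Ȳ = 111.14 mm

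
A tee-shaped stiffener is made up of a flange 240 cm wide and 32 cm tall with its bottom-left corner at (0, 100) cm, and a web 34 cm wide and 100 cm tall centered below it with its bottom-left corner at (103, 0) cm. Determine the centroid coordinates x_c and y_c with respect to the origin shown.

web: A = 34 × 100 = 3400.00, centroid at (120.00, 50.00).
flange: A = 240 × 32 = 7680.00, centroid at (120.00, 116.00).
ΣA = 11080.00 cm², ΣAx_c = 1329600.00 cm³, ΣAy_c = 1060880.00 cm³.
x_c = 1329600.00/11080.00 = 120.00 cm; y_c = 1060880.00/11080.00 = 95.75 cm.

x_c = 120.00 cm, y_c = 95.75 cm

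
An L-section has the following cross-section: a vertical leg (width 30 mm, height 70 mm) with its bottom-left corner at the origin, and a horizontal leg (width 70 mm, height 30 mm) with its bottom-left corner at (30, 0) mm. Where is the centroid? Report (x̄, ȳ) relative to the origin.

x̄ = 40.00 mm, ȳ = 25.00 mm

Part | A | x̄ᵢ | ȳᵢ | A·x̄ᵢ | A·ȳᵢ
vertical leg | 2100.00 | 15.00 | 35.00 | 31500.00 | 73500.00
horizontal leg | 2100.00 | 65.00 | 15.00 | 136500.00 | 31500.00
Σ | 4200.00 |  |  | 168000.00 | 105000.00
x̄ = 168000.00 / 4200.00 = 40.00 mm
ȳ = 105000.00 / 4200.00 = 25.00 mm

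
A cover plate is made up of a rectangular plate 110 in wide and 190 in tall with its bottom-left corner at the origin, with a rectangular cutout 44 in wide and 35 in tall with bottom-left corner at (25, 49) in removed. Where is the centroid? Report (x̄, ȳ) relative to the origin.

x̄ = 55.64 in, ȳ = 97.27 in

plate: A = 110 × 190 = 20900.00, centroid at (55.00, 95.00).
hole: A = −(44 × 35) = -1540.00, centroid at (47.00, 66.50).
ΣA = 19360.00 in²
ΣAx̄ = (20900.00)(55.00) + (-1540.00)(47.00) = 1077120.00 in³
ΣAȳ = (20900.00)(95.00) + (-1540.00)(66.50) = 1883090.00 in³
x̄ = 1077120.00 / 19360.00 = 55.64 in
ȳ = 1883090.00 / 19360.00 = 97.27 in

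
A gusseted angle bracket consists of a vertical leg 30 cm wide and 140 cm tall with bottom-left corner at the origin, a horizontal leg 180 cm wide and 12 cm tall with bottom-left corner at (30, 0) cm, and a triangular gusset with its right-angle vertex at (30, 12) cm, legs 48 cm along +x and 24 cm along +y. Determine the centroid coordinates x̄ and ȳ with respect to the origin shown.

vertical leg: A = 30 × 140 = 4200.00, centroid at (15.00, 70.00).
horizontal leg: A = 180 × 12 = 2160.00, centroid at (120.00, 6.00).
gusset: A = ½·48·24 = 576.00, centroid at (46.00, 20.00).
ΣA = 6936.00 cm²
ΣAx̄ = (4200.00)(15.00) + (2160.00)(120.00) + (576.00)(46.00) = 348696.00 cm³
ΣAȳ = (4200.00)(70.00) + (2160.00)(6.00) + (576.00)(20.00) = 318480.00 cm³
x̄ = 348696.00 / 6936.00 = 50.27 cm
ȳ = 318480.00 / 6936.00 = 45.92 cm

x̄ = 50.27 cm, ȳ = 45.92 cm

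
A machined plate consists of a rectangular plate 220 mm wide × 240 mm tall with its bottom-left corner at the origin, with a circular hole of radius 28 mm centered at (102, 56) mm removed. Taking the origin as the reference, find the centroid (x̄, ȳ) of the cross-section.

Part | A | x̄ᵢ | ȳᵢ | A·x̄ᵢ | A·ȳᵢ
plate | 52800.00 | 110.00 | 120.00 | 5808000.00 | 6336000.00
hole | -2463.01 | 102.00 | 56.00 | -251226.88 | -137928.48
Σ | 50336.99 |  |  | 5556773.12 | 6198071.52
x̄ = 5556773.12 / 50336.99 = 110.39 mm
ȳ = 6198071.52 / 50336.99 = 123.13 mm

x̄ = 110.39 mm, ȳ = 123.13 mm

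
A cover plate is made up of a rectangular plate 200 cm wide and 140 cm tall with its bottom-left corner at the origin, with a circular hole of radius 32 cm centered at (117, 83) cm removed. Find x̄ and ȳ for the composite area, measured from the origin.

x̄ = 97.79 cm, ȳ = 68.31 cm

plate: A = 200 × 140 = 28000.00, centroid at (100.00, 70.00).
hole: A = −π·32² = -3216.99, centroid at (117.00, 83.00).
ΣA = 24783.01 cm², ΣAx̄ = 2423612.07 cm³, ΣAȳ = 1692989.76 cm³.
x̄ = 2423612.07/24783.01 = 97.79 cm; ȳ = 1692989.76/24783.01 = 68.31 cm.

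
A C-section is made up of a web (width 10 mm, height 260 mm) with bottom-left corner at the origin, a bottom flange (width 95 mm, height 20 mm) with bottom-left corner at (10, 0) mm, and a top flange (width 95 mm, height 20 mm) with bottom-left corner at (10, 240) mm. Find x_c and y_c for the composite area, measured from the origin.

web: A = 10 × 260 = 2600.00, centroid at (5.00, 130.00).
bottom flange: A = 95 × 20 = 1900.00, centroid at (57.50, 10.00).
top flange: A = 95 × 20 = 1900.00, centroid at (57.50, 250.00).
ΣA = 6400.00 mm²
ΣAx_c = (2600.00)(5.00) + (1900.00)(57.50) + (1900.00)(57.50) = 231500.00 mm³
ΣAy_c = (2600.00)(130.00) + (1900.00)(10.00) + (1900.00)(250.00) = 832000.00 mm³
x_c = 231500.00 / 6400.00 = 36.17 mm
y_c = 832000.00 / 6400.00 = 130.00 mm

x_c = 36.17 mm, y_c = 130.00 mm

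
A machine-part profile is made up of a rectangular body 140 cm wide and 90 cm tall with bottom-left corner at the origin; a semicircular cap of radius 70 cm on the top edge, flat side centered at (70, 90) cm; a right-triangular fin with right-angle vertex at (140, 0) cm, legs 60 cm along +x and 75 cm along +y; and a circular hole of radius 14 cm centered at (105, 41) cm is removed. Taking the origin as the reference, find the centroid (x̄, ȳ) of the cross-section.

x̄ = 78.25 cm, ȳ = 69.28 cm

Part | A | x̄ᵢ | ȳᵢ | A·x̄ᵢ | A·ȳᵢ
rectangular body | 12600.00 | 70.00 | 45.00 | 882000.00 | 567000.00
semicircular top | 7696.90 | 70.00 | 119.71 | 538783.14 | 921387.85
triangular fin | 2250.00 | 160.00 | 25.00 | 360000.00 | 56250.00
hole | -615.75 | 105.00 | 41.00 | -64653.98 | -25245.84
Σ | 21931.15 |  |  | 1716129.16 | 1519392.01
x̄ = 1716129.16 / 21931.15 = 78.25 cm
ȳ = 1519392.01 / 21931.15 = 69.28 cm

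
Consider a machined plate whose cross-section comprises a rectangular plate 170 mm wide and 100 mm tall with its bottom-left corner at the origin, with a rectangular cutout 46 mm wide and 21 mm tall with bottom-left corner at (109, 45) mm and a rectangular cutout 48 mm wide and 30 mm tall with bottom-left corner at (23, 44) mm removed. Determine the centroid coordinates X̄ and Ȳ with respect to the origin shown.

Part | A | x̄ᵢ | ȳᵢ | A·x̄ᵢ | A·ȳᵢ
plate | 17000.00 | 85.00 | 50.00 | 1445000.00 | 850000.00
hole 1 | -966.00 | 132.00 | 55.50 | -127512.00 | -53613.00
hole 2 | -1440.00 | 47.00 | 59.00 | -67680.00 | -84960.00
Σ | 14594.00 |  |  | 1249808.00 | 711427.00
X̄ = 1249808.00 / 14594.00 = 85.64 mm
Ȳ = 711427.00 / 14594.00 = 48.75 mm

X̄ = 85.64 mm, Ȳ = 48.75 mm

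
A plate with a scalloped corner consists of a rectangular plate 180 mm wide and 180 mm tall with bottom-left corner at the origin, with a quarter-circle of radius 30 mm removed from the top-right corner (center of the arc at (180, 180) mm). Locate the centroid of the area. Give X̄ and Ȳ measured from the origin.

Part | A | x̄ᵢ | ȳᵢ | A·x̄ᵢ | A·ȳᵢ
plate | 32400.00 | 90.00 | 90.00 | 2916000.00 | 2916000.00
removed quarter-circle | -706.86 | 167.27 | 167.27 | -118234.50 | -118234.50
Σ | 31693.14 |  |  | 2797765.50 | 2797765.50
X̄ = 2797765.50 / 31693.14 = 88.28 mm
Ȳ = 2797765.50 / 31693.14 = 88.28 mm

X̄ = 88.28 mm, Ȳ = 88.28 mm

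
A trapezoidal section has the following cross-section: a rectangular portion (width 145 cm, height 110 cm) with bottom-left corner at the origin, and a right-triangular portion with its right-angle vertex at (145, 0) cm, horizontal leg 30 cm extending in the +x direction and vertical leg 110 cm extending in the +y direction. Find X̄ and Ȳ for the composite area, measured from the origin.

X̄ = 80.23 cm, Ȳ = 53.28 cm

rectangular portion: A = 145 × 110 = 15950.00, centroid at (72.50, 55.00).
triangular portion: A = ½·30·110 = 1650.00, centroid at (155.00, 36.67).
ΣA = 17600.00 cm²
ΣAX̄ = (15950.00)(72.50) + (1650.00)(155.00) = 1412125.00 cm³
ΣAȲ = (15950.00)(55.00) + (1650.00)(36.67) = 937750.00 cm³
X̄ = 1412125.00 / 17600.00 = 80.23 cm
Ȳ = 937750.00 / 17600.00 = 53.28 cm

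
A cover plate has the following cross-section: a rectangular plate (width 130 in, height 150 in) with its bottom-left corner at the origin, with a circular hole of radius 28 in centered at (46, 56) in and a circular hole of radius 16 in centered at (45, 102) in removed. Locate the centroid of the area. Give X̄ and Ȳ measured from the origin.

Part | A | x̄ᵢ | ȳᵢ | A·x̄ᵢ | A·ȳᵢ
plate | 19500.00 | 65.00 | 75.00 | 1267500.00 | 1462500.00
hole 1 | -2463.01 | 46.00 | 56.00 | -113298.40 | -137928.48
hole 2 | -804.25 | 45.00 | 102.00 | -36191.15 | -82033.27
Σ | 16232.74 |  |  | 1118010.46 | 1242538.25
X̄ = 1118010.46 / 16232.74 = 68.87 in
Ȳ = 1242538.25 / 16232.74 = 76.55 in

X̄ = 68.87 in, Ȳ = 76.55 in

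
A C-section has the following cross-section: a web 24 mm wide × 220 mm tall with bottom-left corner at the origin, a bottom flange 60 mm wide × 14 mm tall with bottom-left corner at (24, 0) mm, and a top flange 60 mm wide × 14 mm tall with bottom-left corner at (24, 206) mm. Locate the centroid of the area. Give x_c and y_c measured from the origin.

x_c = 22.14 mm, y_c = 110.00 mm

Part | A | x̄ᵢ | ȳᵢ | A·x̄ᵢ | A·ȳᵢ
web | 5280.00 | 12.00 | 110.00 | 63360.00 | 580800.00
bottom flange | 840.00 | 54.00 | 7.00 | 45360.00 | 5880.00
top flange | 840.00 | 54.00 | 213.00 | 45360.00 | 178920.00
Σ | 6960.00 |  |  | 154080.00 | 765600.00
x_c = 154080.00 / 6960.00 = 22.14 mm
y_c = 765600.00 / 6960.00 = 110.00 mm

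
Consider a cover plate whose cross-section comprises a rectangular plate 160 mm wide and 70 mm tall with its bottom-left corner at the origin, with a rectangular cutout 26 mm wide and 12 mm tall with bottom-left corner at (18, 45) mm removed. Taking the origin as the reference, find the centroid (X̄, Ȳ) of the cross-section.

X̄ = 81.40 mm, Ȳ = 34.54 mm

Part | A | x̄ᵢ | ȳᵢ | A·x̄ᵢ | A·ȳᵢ
plate | 11200.00 | 80.00 | 35.00 | 896000.00 | 392000.00
hole | -312.00 | 31.00 | 51.00 | -9672.00 | -15912.00
Σ | 10888.00 |  |  | 886328.00 | 376088.00
X̄ = 886328.00 / 10888.00 = 81.40 mm
Ȳ = 376088.00 / 10888.00 = 34.54 mm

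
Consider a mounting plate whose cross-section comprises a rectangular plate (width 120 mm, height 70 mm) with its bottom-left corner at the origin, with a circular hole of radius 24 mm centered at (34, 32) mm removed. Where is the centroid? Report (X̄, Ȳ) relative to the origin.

Part | A | x̄ᵢ | ȳᵢ | A·x̄ᵢ | A·ȳᵢ
plate | 8400.00 | 60.00 | 35.00 | 504000.00 | 294000.00
hole | -1809.56 | 34.00 | 32.00 | -61524.95 | -57905.84
Σ | 6590.44 |  |  | 442475.05 | 236094.16
X̄ = 442475.05 / 6590.44 = 67.14 mm
Ȳ = 236094.16 / 6590.44 = 35.82 mm

X̄ = 67.14 mm, Ȳ = 35.82 mm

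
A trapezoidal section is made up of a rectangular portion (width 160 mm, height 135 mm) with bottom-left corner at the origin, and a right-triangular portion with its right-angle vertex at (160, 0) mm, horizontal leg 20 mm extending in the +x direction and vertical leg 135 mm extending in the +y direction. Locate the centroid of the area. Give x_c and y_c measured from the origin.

x_c = 85.10 mm, y_c = 66.18 mm

Part | A | x̄ᵢ | ȳᵢ | A·x̄ᵢ | A·ȳᵢ
rectangular portion | 21600.00 | 80.00 | 67.50 | 1728000.00 | 1458000.00
triangular portion | 1350.00 | 166.67 | 45.00 | 225000.00 | 60750.00
Σ | 22950.00 |  |  | 1953000.00 | 1518750.00
x_c = 1953000.00 / 22950.00 = 85.10 mm
y_c = 1518750.00 / 22950.00 = 66.18 mm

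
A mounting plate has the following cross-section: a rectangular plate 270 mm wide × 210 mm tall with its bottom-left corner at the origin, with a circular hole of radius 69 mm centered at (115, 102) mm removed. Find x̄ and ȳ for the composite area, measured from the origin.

x̄ = 142.17 mm, ȳ = 106.07 mm

plate: A = 270 × 210 = 56700.00, centroid at (135.00, 105.00).
hole: A = −π·69² = -14957.12, centroid at (115.00, 102.00).
ΣA = 41742.88 mm², ΣAx̄ = 5934430.90 mm³, ΣAȳ = 4427873.49 mm³.
x̄ = 5934430.90/41742.88 = 142.17 mm; ȳ = 4427873.49/41742.88 = 106.07 mm.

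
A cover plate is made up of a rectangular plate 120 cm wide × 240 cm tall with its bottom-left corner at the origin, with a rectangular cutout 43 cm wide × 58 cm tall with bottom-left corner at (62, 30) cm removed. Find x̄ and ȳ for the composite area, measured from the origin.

x̄ = 57.77 cm, ȳ = 125.78 cm

plate: A = 120 × 240 = 28800.00, centroid at (60.00, 120.00).
hole: A = −(43 × 58) = -2494.00, centroid at (83.50, 59.00).
ΣA = 26306.00 cm², ΣAx̄ = 1519751.00 cm³, ΣAȳ = 3308854.00 cm³.
x̄ = 1519751.00/26306.00 = 57.77 cm; ȳ = 3308854.00/26306.00 = 125.78 cm.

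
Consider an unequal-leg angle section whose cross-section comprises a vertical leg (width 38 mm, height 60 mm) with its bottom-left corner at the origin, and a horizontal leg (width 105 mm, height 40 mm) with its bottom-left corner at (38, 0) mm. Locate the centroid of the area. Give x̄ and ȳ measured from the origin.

vertical leg: A = 38 × 60 = 2280.00, centroid at (19.00, 30.00).
horizontal leg: A = 105 × 40 = 4200.00, centroid at (90.50, 20.00).
ΣA = 6480.00 mm², ΣAx̄ = 423420.00 mm³, ΣAȳ = 152400.00 mm³.
x̄ = 423420.00/6480.00 = 65.34 mm; ȳ = 152400.00/6480.00 = 23.52 mm.

x̄ = 65.34 mm, ȳ = 23.52 mm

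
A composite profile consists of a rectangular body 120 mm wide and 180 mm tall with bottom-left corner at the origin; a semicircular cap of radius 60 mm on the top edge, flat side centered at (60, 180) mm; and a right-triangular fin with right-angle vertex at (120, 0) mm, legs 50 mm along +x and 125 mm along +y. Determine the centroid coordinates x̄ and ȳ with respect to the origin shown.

Part | A | x̄ᵢ | ȳᵢ | A·x̄ᵢ | A·ȳᵢ
rectangular body | 21600.00 | 60.00 | 90.00 | 1296000.00 | 1944000.00
semicircular top | 5654.87 | 60.00 | 205.46 | 339292.01 | 1161876.02
triangular fin | 3125.00 | 136.67 | 41.67 | 427083.33 | 130208.33
Σ | 30379.87 |  |  | 2062375.34 | 3236084.35
x̄ = 2062375.34 / 30379.87 = 67.89 mm
ȳ = 3236084.35 / 30379.87 = 106.52 mm

x̄ = 67.89 mm, ȳ = 106.52 mm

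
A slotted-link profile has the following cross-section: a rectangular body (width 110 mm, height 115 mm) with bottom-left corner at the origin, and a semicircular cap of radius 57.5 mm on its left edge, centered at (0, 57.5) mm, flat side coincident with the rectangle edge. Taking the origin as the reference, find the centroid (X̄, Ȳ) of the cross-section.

Part | A | x̄ᵢ | ȳᵢ | A·x̄ᵢ | A·ȳᵢ
rectangular body | 12650.00 | 55.00 | 57.50 | 695750.00 | 727375.00
semicircular end | 5193.45 | -24.40 | 57.50 | -126739.58 | 298623.11
Σ | 17843.45 |  |  | 569010.42 | 1025998.11
X̄ = 569010.42 / 17843.45 = 31.89 mm
Ȳ = 1025998.11 / 17843.45 = 57.50 mm

X̄ = 31.89 mm, Ȳ = 57.50 mm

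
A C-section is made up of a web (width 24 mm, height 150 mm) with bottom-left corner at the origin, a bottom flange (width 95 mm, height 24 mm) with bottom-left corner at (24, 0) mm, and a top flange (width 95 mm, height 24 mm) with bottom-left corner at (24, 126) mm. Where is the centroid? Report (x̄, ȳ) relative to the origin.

web: A = 24 × 150 = 3600.00, centroid at (12.00, 75.00).
bottom flange: A = 95 × 24 = 2280.00, centroid at (71.50, 12.00).
top flange: A = 95 × 24 = 2280.00, centroid at (71.50, 138.00).
ΣA = 8160.00 mm², ΣAx̄ = 369240.00 mm³, ΣAȳ = 612000.00 mm³.
x̄ = 369240.00/8160.00 = 45.25 mm; ȳ = 612000.00/8160.00 = 75.00 mm.

x̄ = 45.25 mm, ȳ = 75.00 mm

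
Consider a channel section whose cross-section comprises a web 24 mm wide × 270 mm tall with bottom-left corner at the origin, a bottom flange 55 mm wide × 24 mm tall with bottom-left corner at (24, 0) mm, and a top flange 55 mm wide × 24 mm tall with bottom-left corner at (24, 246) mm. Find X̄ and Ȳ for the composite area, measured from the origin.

X̄ = 23.43 mm, Ȳ = 135.00 mm

web: A = 24 × 270 = 6480.00, centroid at (12.00, 135.00).
bottom flange: A = 55 × 24 = 1320.00, centroid at (51.50, 12.00).
top flange: A = 55 × 24 = 1320.00, centroid at (51.50, 258.00).
ΣA = 9120.00 mm²
ΣAX̄ = (6480.00)(12.00) + (1320.00)(51.50) + (1320.00)(51.50) = 213720.00 mm³
ΣAȲ = (6480.00)(135.00) + (1320.00)(12.00) + (1320.00)(258.00) = 1231200.00 mm³
X̄ = 213720.00 / 9120.00 = 23.43 mm
Ȳ = 1231200.00 / 9120.00 = 135.00 mm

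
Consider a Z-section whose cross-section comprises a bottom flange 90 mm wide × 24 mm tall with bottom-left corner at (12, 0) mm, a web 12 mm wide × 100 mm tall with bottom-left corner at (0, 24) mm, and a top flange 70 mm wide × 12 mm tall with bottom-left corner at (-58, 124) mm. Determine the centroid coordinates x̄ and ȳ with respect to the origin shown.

x̄ = 26.43 mm, ȳ = 53.31 mm

bottom flange: A = 90 × 24 = 2160.00, centroid at (57.00, 12.00).
web: A = 12 × 100 = 1200.00, centroid at (6.00, 74.00).
top flange: A = 70 × 12 = 840.00, centroid at (-23.00, 130.00).
ΣA = 4200.00 mm²
ΣAx̄ = (2160.00)(57.00) + (1200.00)(6.00) + (840.00)(-23.00) = 111000.00 mm³
ΣAȳ = (2160.00)(12.00) + (1200.00)(74.00) + (840.00)(130.00) = 223920.00 mm³
x̄ = 111000.00 / 4200.00 = 26.43 mm
ȳ = 223920.00 / 4200.00 = 53.31 mm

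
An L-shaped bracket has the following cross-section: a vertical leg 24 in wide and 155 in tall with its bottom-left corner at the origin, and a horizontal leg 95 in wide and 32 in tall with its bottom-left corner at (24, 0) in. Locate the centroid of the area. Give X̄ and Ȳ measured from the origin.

X̄ = 38.76 in, Ȳ = 49.84 in

vertical leg: A = 24 × 155 = 3720.00, centroid at (12.00, 77.50).
horizontal leg: A = 95 × 32 = 3040.00, centroid at (71.50, 16.00).
ΣA = 6760.00 in²
ΣAX̄ = (3720.00)(12.00) + (3040.00)(71.50) = 262000.00 in³
ΣAȲ = (3720.00)(77.50) + (3040.00)(16.00) = 336940.00 in³
X̄ = 262000.00 / 6760.00 = 38.76 in
Ȳ = 336940.00 / 6760.00 = 49.84 in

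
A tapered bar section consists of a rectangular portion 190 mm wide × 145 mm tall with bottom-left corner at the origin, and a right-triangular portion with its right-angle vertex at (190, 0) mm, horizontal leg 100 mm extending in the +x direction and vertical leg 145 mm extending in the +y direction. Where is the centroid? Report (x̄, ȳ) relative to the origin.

x̄ = 121.74 mm, ȳ = 67.47 mm

rectangular portion: A = 190 × 145 = 27550.00, centroid at (95.00, 72.50).
triangular portion: A = ½·100·145 = 7250.00, centroid at (223.33, 48.33).
ΣA = 34800.00 mm², ΣAx̄ = 4236416.67 mm³, ΣAȳ = 2347791.67 mm³.
x̄ = 4236416.67/34800.00 = 121.74 mm; ȳ = 2347791.67/34800.00 = 67.47 mm.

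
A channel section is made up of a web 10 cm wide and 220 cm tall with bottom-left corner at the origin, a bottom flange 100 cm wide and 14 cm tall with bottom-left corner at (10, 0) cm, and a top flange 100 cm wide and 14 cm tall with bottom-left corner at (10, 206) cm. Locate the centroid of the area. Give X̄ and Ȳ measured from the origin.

Part | A | x̄ᵢ | ȳᵢ | A·x̄ᵢ | A·ȳᵢ
web | 2200.00 | 5.00 | 110.00 | 11000.00 | 242000.00
bottom flange | 1400.00 | 60.00 | 7.00 | 84000.00 | 9800.00
top flange | 1400.00 | 60.00 | 213.00 | 84000.00 | 298200.00
Σ | 5000.00 |  |  | 179000.00 | 550000.00
X̄ = 179000.00 / 5000.00 = 35.80 cm
Ȳ = 550000.00 / 5000.00 = 110.00 cm

X̄ = 35.80 cm, Ȳ = 110.00 cm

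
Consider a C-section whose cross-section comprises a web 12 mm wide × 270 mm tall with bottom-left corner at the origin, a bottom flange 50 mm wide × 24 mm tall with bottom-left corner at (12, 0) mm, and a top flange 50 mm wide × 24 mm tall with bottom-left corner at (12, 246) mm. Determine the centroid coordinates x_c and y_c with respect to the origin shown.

web: A = 12 × 270 = 3240.00, centroid at (6.00, 135.00).
bottom flange: A = 50 × 24 = 1200.00, centroid at (37.00, 12.00).
top flange: A = 50 × 24 = 1200.00, centroid at (37.00, 258.00).
ΣA = 5640.00 mm², ΣAx_c = 108240.00 mm³, ΣAy_c = 761400.00 mm³.
x_c = 108240.00/5640.00 = 19.19 mm; y_c = 761400.00/5640.00 = 135.00 mm.

x_c = 19.19 mm, y_c = 135.00 mm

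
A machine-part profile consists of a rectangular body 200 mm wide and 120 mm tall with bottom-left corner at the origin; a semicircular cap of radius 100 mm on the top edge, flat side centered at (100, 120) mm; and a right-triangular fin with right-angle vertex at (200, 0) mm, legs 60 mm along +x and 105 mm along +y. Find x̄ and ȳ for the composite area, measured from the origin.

rectangular body: A = 200 × 120 = 24000.00, centroid at (100.00, 60.00).
semicircular top: A = ½π·100² = 15707.96, centroid at (100.00, 162.44).
triangular fin: A = ½·60·105 = 3150.00, centroid at (220.00, 35.00).
ΣA = 42857.96 mm²
ΣAx̄ = (24000.00)(100.00) + (15707.96)(100.00) + (3150.00)(220.00) = 4663796.33 mm³
ΣAȳ = (24000.00)(60.00) + (15707.96)(162.44) + (3150.00)(35.00) = 4101872.26 mm³
x̄ = 4663796.33 / 42857.96 = 108.82 mm
ȳ = 4101872.26 / 42857.96 = 95.71 mm

x̄ = 108.82 mm, ȳ = 95.71 mm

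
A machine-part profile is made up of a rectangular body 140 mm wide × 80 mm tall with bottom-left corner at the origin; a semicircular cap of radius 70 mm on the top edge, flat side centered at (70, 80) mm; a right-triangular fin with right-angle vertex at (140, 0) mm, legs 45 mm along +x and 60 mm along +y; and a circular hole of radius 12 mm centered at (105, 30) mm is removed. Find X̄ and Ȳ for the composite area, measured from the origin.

Part | A | x̄ᵢ | ȳᵢ | A·x̄ᵢ | A·ȳᵢ
rectangular body | 11200.00 | 70.00 | 40.00 | 784000.00 | 448000.00
semicircular top | 7696.90 | 70.00 | 109.71 | 538783.14 | 844418.83
triangular fin | 1350.00 | 155.00 | 20.00 | 209250.00 | 27000.00
hole | -452.39 | 105.00 | 30.00 | -47500.88 | -13571.68
Σ | 19794.51 |  |  | 1484532.26 | 1305847.15
X̄ = 1484532.26 / 19794.51 = 75.00 mm
Ȳ = 1305847.15 / 19794.51 = 65.97 mm

X̄ = 75.00 mm, Ȳ = 65.97 mm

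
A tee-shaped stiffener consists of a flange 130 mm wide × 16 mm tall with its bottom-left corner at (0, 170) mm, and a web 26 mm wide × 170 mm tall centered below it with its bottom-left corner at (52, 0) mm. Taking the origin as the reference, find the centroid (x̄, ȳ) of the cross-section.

x̄ = 65.00 mm, ȳ = 114.76 mm

Part | A | x̄ᵢ | ȳᵢ | A·x̄ᵢ | A·ȳᵢ
web | 4420.00 | 65.00 | 85.00 | 287300.00 | 375700.00
flange | 2080.00 | 65.00 | 178.00 | 135200.00 | 370240.00
Σ | 6500.00 |  |  | 422500.00 | 745940.00
x̄ = 422500.00 / 6500.00 = 65.00 mm
ȳ = 745940.00 / 6500.00 = 114.76 mm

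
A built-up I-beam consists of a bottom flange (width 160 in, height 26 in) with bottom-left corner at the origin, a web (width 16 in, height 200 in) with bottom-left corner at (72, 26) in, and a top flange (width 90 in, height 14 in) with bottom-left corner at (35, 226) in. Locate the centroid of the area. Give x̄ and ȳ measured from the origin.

bottom flange: A = 160 × 26 = 4160.00, centroid at (80.00, 13.00).
web: A = 16 × 200 = 3200.00, centroid at (80.00, 126.00).
top flange: A = 90 × 14 = 1260.00, centroid at (80.00, 233.00).
ΣA = 8620.00 in²
ΣAx̄ = (4160.00)(80.00) + (3200.00)(80.00) + (1260.00)(80.00) = 689600.00 in³
ΣAȳ = (4160.00)(13.00) + (3200.00)(126.00) + (1260.00)(233.00) = 750860.00 in³
x̄ = 689600.00 / 8620.00 = 80.00 in
ȳ = 750860.00 / 8620.00 = 87.11 in

x̄ = 80.00 in, ȳ = 87.11 in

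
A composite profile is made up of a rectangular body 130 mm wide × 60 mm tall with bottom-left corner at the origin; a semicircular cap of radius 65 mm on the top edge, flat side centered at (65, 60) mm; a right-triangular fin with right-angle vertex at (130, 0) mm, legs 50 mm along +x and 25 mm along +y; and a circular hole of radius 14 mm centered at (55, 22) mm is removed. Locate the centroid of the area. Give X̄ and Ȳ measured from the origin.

X̄ = 68.96 mm, Ȳ = 55.86 mm

Part | A | x̄ᵢ | ȳᵢ | A·x̄ᵢ | A·ȳᵢ
rectangular body | 7800.00 | 65.00 | 30.00 | 507000.00 | 234000.00
semicircular top | 6636.61 | 65.00 | 87.59 | 431379.94 | 581280.20
triangular fin | 625.00 | 146.67 | 8.33 | 91666.67 | 5208.33
hole | -615.75 | 55.00 | 22.00 | -33866.37 | -13546.55
Σ | 14445.86 |  |  | 996180.24 | 806941.99
X̄ = 996180.24 / 14445.86 = 68.96 mm
Ȳ = 806941.99 / 14445.86 = 55.86 mm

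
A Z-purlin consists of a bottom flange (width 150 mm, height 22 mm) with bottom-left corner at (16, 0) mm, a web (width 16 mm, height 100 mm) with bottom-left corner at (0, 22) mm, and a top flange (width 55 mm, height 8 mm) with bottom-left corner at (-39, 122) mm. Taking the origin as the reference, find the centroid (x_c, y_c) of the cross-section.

bottom flange: A = 150 × 22 = 3300.00, centroid at (91.00, 11.00).
web: A = 16 × 100 = 1600.00, centroid at (8.00, 72.00).
top flange: A = 55 × 8 = 440.00, centroid at (-11.50, 126.00).
ΣA = 5340.00 mm²
ΣAx_c = (3300.00)(91.00) + (1600.00)(8.00) + (440.00)(-11.50) = 308040.00 mm³
ΣAy_c = (3300.00)(11.00) + (1600.00)(72.00) + (440.00)(126.00) = 206940.00 mm³
x_c = 308040.00 / 5340.00 = 57.69 mm
y_c = 206940.00 / 5340.00 = 38.75 mm

x_c = 57.69 mm, y_c = 38.75 mm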